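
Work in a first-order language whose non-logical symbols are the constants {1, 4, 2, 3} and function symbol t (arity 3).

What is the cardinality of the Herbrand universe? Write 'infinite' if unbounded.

infinite

The signature has at least one function symbol (t, arity 3) and at least one constant (1).
Iterating t gives infinitely many distinct ground terms: 1, t(1, 1, 1), t(t(1, 1, 1), t(1, 1, 1), t(1, 1, 1)), ...
So the Herbrand universe is infinite.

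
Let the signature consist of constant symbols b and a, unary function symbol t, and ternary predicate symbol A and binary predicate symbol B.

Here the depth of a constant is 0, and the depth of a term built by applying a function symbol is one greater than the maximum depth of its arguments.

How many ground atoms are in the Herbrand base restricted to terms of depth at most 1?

First count ground terms of depth ≤ 1.
Write N_k for the number of ground terms of depth ≤ k. A term of depth ≤ k is either a constant or a function symbol applied to arguments of depth ≤ k−1, so N_k = 2 + N_{k-1}.
N_0 = 2
N_1 = 2 + 2 = 4
So |H| = 4.
A ground atom is a predicate applied to a tuple of terms from H, so the count is the sum over predicates of |H|^arity:
  A: 4^3 = 64;  B: 4^2 = 16
Total ground atoms: 64 + 16 = 80.

80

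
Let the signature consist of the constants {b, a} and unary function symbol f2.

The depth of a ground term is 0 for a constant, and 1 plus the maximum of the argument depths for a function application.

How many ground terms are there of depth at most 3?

8

Let N_k count ground terms of depth at most k. Each non-constant term of depth ≤ k is some function symbol applied to depth-≤(k−1) arguments, giving N_k = 2 + N_{k-1}.
N_0 = 2
N_1 = 2 + 2 = 4
N_2 = 2 + 4 = 6
N_3 = 2 + 6 = 8
Explicitly: b, a, f2(b), f2(a), f2(f2(b)), f2(f2(a)), f2(f2(f2(b))), f2(f2(f2(a))).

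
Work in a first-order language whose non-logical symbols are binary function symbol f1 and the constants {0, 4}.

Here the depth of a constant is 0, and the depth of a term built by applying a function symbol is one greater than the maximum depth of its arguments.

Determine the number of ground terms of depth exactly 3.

Let N_k count ground terms of depth at most k. Each non-constant term of depth ≤ k is some function symbol applied to depth-≤(k−1) arguments, giving N_k = 2 + N_{k-1}^2.
N_0 = 2
N_1 = 2 + 2^2 = 6
N_2 = 2 + 6^2 = 38
N_3 = 2 + 38^2 = 1446
Terms of depth exactly 3: N_3 − N_2 = 1446 − 38 = 1408.

1408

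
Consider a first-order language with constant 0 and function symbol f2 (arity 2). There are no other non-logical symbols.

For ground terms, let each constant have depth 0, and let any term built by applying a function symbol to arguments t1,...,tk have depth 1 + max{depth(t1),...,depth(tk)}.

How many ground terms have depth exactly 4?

Write N_k for the number of ground terms of depth ≤ k. A term of depth ≤ k is either a constant or a function symbol applied to arguments of depth ≤ k−1, so N_k = 1 + N_{k-1}^2.
N_0 = 1
N_1 = 1 + 1^2 = 2
N_2 = 1 + 2^2 = 5
N_3 = 1 + 5^2 = 26
N_4 = 1 + 26^2 = 677
Terms of depth exactly 4: N_4 − N_3 = 677 − 26 = 651.

651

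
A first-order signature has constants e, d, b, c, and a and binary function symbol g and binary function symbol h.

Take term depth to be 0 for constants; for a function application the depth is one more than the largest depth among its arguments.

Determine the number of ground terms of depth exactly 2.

Count level by level. With function symbols g/2, h/2, the terms of depth ≤ k are the 5 constants together with each function applied to depth-≤(k−1) tuples, so N_k = 5 + N_{k-1}^2 + N_{k-1}^2.
N_0 = 5
N_1 = 5 + 5^2 + 5^2 = 55
N_2 = 5 + 55^2 + 55^2 = 6055
Terms of depth exactly 2: N_2 − N_1 = 6055 − 55 = 6000.

6000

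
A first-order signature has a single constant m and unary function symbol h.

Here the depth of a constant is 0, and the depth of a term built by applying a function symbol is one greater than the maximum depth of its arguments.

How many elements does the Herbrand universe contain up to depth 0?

1

Let N_k count ground terms of depth at most k. Each non-constant term of depth ≤ k is some function symbol applied to depth-≤(k−1) arguments, giving N_k = 1 + N_{k-1}.
N_0 = 1
Explicitly: m.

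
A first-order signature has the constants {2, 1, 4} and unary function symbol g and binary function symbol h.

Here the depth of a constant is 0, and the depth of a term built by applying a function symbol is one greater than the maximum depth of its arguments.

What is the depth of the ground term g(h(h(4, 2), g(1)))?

3

depth(h(4, 2)) = 1 + max(0, 0) = 1
depth(g(1)) = 1 + depth(1) = 1 + 0 = 1
depth(h(h(4, 2), g(1))) = 1 + max(1, 1) = 2
depth(g(h(h(4, 2), g(1)))) = 1 + depth(h(h(4, 2), g(1))) = 1 + 2 = 3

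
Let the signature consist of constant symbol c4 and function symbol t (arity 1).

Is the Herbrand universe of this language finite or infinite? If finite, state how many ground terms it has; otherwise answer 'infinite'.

infinite

The signature has at least one function symbol (t, arity 1) and at least one constant (c4).
Iterating t gives infinitely many distinct ground terms: c4, t(c4), t(t(c4)), ...
So the Herbrand universe is infinite.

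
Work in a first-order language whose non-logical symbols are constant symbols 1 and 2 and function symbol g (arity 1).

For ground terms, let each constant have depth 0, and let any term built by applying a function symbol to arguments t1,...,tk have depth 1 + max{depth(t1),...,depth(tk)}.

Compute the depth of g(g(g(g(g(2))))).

5

depth(g(2)) = 1 + depth(2) = 1 + 0 = 1
depth(g(g(2))) = 1 + depth(g(2)) = 1 + 1 = 2
depth(g(g(g(2)))) = 1 + depth(g(g(2))) = 1 + 2 = 3
depth(g(g(g(g(2))))) = 1 + depth(g(g(g(2)))) = 1 + 3 = 4
depth(g(g(g(g(g(2)))))) = 1 + depth(g(g(g(g(2))))) = 1 + 4 = 5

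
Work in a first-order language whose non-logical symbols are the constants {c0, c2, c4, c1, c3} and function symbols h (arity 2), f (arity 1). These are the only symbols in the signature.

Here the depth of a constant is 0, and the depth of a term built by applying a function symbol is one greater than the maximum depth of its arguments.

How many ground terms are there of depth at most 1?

Let N_k = |{terms of depth ≤ k}|. Then N_0 = 5 and N_k = 5 + N_{k-1}^2 + N_{k-1} for k ≥ 1 (one summand per function symbol, arity giving the exponent).
N_0 = 5
N_1 = 5 + 5^2 + 5 = 35

35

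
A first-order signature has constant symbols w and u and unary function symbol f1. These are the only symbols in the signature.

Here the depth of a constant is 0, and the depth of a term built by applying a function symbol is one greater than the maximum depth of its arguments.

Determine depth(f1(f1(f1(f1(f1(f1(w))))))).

6

depth(f1(w)) = 1 + depth(w) = 1 + 0 = 1
depth(f1(f1(w))) = 1 + depth(f1(w)) = 1 + 1 = 2
depth(f1(f1(f1(w)))) = 1 + depth(f1(f1(w))) = 1 + 2 = 3
depth(f1(f1(f1(f1(w))))) = 1 + depth(f1(f1(f1(w)))) = 1 + 3 = 4
depth(f1(f1(f1(f1(f1(w)))))) = 1 + depth(f1(f1(f1(f1(w))))) = 1 + 4 = 5
depth(f1(f1(f1(f1(f1(f1(w))))))) = 1 + depth(f1(f1(f1(f1(f1(w)))))) = 1 + 5 = 6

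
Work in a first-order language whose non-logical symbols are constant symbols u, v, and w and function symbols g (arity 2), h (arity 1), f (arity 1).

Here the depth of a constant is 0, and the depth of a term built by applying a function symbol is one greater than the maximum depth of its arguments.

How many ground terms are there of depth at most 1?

18

Let N_k count ground terms of depth at most k. Each non-constant term of depth ≤ k is some function symbol applied to depth-≤(k−1) arguments, giving N_k = 3 + N_{k-1}^2 + N_{k-1} + N_{k-1}.
N_0 = 3
N_1 = 3 + 3^2 + 3 + 3 = 18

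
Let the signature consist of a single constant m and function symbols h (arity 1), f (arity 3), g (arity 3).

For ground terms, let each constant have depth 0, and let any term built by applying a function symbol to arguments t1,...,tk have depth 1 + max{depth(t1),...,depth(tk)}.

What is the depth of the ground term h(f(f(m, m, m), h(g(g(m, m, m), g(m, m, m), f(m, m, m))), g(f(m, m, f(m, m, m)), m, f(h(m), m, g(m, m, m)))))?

depth(f(m, m, m)) = 1 + max(0, 0, 0) = 1
depth(g(m, m, m)) = 1 + max(0, 0, 0) = 1
depth(g(g(m, m, m), g(m, m, m), f(m, m, m))) = 1 + max(1, 1, 1) = 2
depth(h(g(g(m, m, m), g(m, m, m), f(m, m, m)))) = 1 + depth(g(g(m, m, m), g(m, m, m), f(m, m, m))) = 1 + 2 = 3
depth(f(m, m, f(m, m, m))) = 1 + max(0, 0, 1) = 2
depth(h(m)) = 1 + depth(m) = 1 + 0 = 1
depth(f(h(m), m, g(m, m, m))) = 1 + max(1, 0, 1) = 2
depth(g(f(m, m, f(m, m, m)), m, f(h(m), m, g(m, m, m)))) = 1 + max(2, 0, 2) = 3
depth(f(f(m, m, m), h(g(g(m, m, m), g(m, m, m), f(m, m, m))), g(f(m, m, f(m, m, m)), m, f(h(m), m, g(m, m, m))))) = 1 + max(1, 3, 3) = 4
depth(h(f(f(m, m, m), h(g(g(m, m, m), g(m, m, m), f(m, m, m))), g(f(m, m, f(m, m, m)), m, f(h(m), m, g(m, m, m)))))) = 1 + depth(f(f(m, m, m), h(g(g(m, m, m), g(m, m, m), f(m, m, m))), g(f(m, m, f(m, m, m)), m, f(h(m), m, g(m, m, m))))) = 1 + 4 = 5

5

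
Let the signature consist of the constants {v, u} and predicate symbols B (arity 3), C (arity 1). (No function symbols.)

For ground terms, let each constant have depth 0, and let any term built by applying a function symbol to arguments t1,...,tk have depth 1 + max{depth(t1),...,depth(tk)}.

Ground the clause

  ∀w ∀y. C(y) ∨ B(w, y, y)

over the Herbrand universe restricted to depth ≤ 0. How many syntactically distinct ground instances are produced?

4

Ground terms of depth ≤ 0:
  With no function symbols every ground term is a constant, so there are exactly 2 ground terms at every depth bound.
  N_0 = 2
  Explicitly: v, u.
So there are 2 ground terms available for substitution.
The body mentions every one of the 2 quantified variables; since ground terms form a free algebra, no two substitutions collapse to the same formula.
Number of ground instances = 2^2 = 4.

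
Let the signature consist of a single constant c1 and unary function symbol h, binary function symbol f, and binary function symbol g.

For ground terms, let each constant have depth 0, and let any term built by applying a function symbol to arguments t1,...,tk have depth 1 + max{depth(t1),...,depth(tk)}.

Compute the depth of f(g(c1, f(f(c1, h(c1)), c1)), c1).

5

depth(h(c1)) = 1 + depth(c1) = 1 + 0 = 1
depth(f(c1, h(c1))) = 1 + max(0, 1) = 2
depth(f(f(c1, h(c1)), c1)) = 1 + max(2, 0) = 3
depth(g(c1, f(f(c1, h(c1)), c1))) = 1 + max(0, 3) = 4
depth(f(g(c1, f(f(c1, h(c1)), c1)), c1)) = 1 + max(4, 0) = 5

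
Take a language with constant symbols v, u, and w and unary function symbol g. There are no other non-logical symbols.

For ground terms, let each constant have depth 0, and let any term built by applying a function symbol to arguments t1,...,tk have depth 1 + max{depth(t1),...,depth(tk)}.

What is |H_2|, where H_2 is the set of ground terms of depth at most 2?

9

Let N_k = |{terms of depth ≤ k}|. Then N_0 = 3 and N_k = 3 + N_{k-1} for k ≥ 1 (one summand per function symbol, arity giving the exponent).
N_0 = 3
N_1 = 3 + 3 = 6
N_2 = 3 + 6 = 9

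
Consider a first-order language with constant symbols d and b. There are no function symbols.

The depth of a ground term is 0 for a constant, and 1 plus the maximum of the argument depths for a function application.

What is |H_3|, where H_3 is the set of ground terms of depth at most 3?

With no function symbols every ground term is a constant, so there are exactly 2 ground terms at every depth bound.
N_0 = 2
N_1 = 2
N_2 = 2
N_3 = 2
Explicitly: d, b.

2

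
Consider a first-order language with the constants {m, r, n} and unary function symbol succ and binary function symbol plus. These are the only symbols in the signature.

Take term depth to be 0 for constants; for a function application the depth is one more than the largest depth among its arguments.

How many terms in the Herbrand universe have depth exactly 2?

228

Let N_k count ground terms of depth at most k. Each non-constant term of depth ≤ k is some function symbol applied to depth-≤(k−1) arguments, giving N_k = 3 + N_{k-1} + N_{k-1}^2.
N_0 = 3
N_1 = 3 + 3 + 3^2 = 15
N_2 = 3 + 15 + 15^2 = 243
Terms of depth exactly 2: N_2 − N_1 = 243 − 15 = 228.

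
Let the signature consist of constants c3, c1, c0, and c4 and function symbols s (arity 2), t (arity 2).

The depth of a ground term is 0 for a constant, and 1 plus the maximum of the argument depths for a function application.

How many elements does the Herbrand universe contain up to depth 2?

2596

Write N_k for the number of ground terms of depth ≤ k. A term of depth ≤ k is either a constant or a function symbol applied to arguments of depth ≤ k−1, so N_k = 4 + N_{k-1}^2 + N_{k-1}^2.
N_0 = 4
N_1 = 4 + 4^2 + 4^2 = 36
N_2 = 4 + 36^2 + 36^2 = 2596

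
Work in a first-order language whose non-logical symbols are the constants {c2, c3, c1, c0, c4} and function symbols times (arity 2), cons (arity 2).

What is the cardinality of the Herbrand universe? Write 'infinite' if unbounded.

The signature has at least one function symbol (times, arity 2) and at least one constant (c2).
Iterating times gives infinitely many distinct ground terms: c2, times(c2, c2), times(times(c2, c2), times(c2, c2)), ...
So the Herbrand universe is infinite.

infinite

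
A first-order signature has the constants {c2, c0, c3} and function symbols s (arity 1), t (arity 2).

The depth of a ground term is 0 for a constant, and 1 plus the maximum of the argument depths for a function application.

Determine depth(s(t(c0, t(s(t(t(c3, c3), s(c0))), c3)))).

6

depth(t(c3, c3)) = 1 + max(0, 0) = 1
depth(s(c0)) = 1 + depth(c0) = 1 + 0 = 1
depth(t(t(c3, c3), s(c0))) = 1 + max(1, 1) = 2
depth(s(t(t(c3, c3), s(c0)))) = 1 + depth(t(t(c3, c3), s(c0))) = 1 + 2 = 3
depth(t(s(t(t(c3, c3), s(c0))), c3)) = 1 + max(3, 0) = 4
depth(t(c0, t(s(t(t(c3, c3), s(c0))), c3))) = 1 + max(0, 4) = 5
depth(s(t(c0, t(s(t(t(c3, c3), s(c0))), c3)))) = 1 + depth(t(c0, t(s(t(t(c3, c3), s(c0))), c3))) = 1 + 5 = 6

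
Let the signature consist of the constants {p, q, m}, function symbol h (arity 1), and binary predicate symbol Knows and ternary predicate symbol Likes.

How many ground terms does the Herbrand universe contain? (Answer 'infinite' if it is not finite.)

The signature has at least one function symbol (h, arity 1) and at least one constant (p).
Iterating h gives infinitely many distinct ground terms: p, h(p), h(h(p)), ...
So the Herbrand universe is infinite.

infinite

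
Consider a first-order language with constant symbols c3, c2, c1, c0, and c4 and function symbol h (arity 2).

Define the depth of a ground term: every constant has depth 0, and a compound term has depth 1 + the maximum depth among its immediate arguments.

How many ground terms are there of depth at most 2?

905

Let N_k count ground terms of depth at most k. Each non-constant term of depth ≤ k is some function symbol applied to depth-≤(k−1) arguments, giving N_k = 5 + N_{k-1}^2.
N_0 = 5
N_1 = 5 + 5^2 = 30
N_2 = 5 + 30^2 = 905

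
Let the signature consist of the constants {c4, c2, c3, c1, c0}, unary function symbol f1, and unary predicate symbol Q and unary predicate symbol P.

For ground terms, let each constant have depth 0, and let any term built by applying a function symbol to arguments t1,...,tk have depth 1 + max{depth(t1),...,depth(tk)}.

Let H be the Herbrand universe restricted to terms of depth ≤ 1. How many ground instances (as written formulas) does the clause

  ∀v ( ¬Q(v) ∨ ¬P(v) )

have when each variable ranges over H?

10

Ground terms of depth ≤ 1:
  Let N_k = |{terms of depth ≤ k}|. Then N_0 = 5 and N_k = 5 + N_{k-1} for k ≥ 1 (one summand per function symbol, arity giving the exponent).
  N_0 = 5
  N_1 = 5 + 5 = 10
So there are 10 ground terms available for substitution.
The variable v ranges independently over the available ground terms, and distinct assignments produce distinct instances.
Number of ground instances = 10.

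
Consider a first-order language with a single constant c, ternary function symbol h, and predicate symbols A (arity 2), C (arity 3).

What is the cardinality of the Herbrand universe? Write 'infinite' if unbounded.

The signature has at least one function symbol (h, arity 3) and at least one constant (c).
Iterating h gives infinitely many distinct ground terms: c, h(c, c, c), h(h(c, c, c), h(c, c, c), h(c, c, c)), ...
So the Herbrand universe is infinite.

infinite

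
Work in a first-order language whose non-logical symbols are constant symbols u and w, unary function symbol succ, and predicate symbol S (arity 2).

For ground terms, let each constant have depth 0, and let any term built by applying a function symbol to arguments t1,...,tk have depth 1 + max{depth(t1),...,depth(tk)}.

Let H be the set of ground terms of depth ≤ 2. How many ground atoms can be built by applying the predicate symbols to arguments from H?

36

First count ground terms of depth ≤ 2.
Let N_k = |{terms of depth ≤ k}|. Then N_0 = 2 and N_k = 2 + N_{k-1} for k ≥ 1 (one summand per function symbol, arity giving the exponent).
N_0 = 2
N_1 = 2 + 2 = 4
N_2 = 2 + 4 = 6
Explicitly: u, w, succ(u), succ(w), succ(succ(u)), succ(succ(w)).
So |H| = 6.
A ground atom is a predicate applied to a tuple of terms from H, so the count is the sum over predicates of |H|^arity:
  S: 6^2 = 36
Total ground atoms: 36.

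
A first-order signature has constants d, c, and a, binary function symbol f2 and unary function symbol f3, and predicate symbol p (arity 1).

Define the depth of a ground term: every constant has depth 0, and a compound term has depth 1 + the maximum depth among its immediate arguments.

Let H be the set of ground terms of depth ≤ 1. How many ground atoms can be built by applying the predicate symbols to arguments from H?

First count ground terms of depth ≤ 1.
Write N_k for the number of ground terms of depth ≤ k. A term of depth ≤ k is either a constant or a function symbol applied to arguments of depth ≤ k−1, so N_k = 3 + N_{k-1}^2 + N_{k-1}.
N_0 = 3
N_1 = 3 + 3^2 + 3 = 15
So |H| = 15.
Each predicate of arity r yields |H|^r ground atoms (one per choice of an r-tuple from H):
  p: 15
Total ground atoms: 15.

15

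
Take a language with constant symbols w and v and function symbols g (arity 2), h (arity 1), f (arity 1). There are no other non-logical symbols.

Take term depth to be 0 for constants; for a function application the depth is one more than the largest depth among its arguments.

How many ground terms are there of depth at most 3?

15130

Let N_k = |{terms of depth ≤ k}|. Then N_0 = 2 and N_k = 2 + N_{k-1}^2 + N_{k-1} + N_{k-1} for k ≥ 1 (one summand per function symbol, arity giving the exponent).
N_0 = 2
N_1 = 2 + 2^2 + 2 + 2 = 10
N_2 = 2 + 10^2 + 10 + 10 = 122
N_3 = 2 + 122^2 + 122 + 122 = 15130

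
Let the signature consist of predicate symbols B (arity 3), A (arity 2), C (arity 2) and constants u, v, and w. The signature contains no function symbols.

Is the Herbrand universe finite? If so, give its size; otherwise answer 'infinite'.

There are no function symbols, so every ground term is one of the 3 constants.
The Herbrand universe is {u, v, w}, which is finite with 3 elements.

3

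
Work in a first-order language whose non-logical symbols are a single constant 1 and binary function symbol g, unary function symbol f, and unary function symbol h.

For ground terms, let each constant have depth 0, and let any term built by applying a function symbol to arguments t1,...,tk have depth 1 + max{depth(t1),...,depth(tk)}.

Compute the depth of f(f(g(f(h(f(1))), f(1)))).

depth(f(1)) = 1 + depth(1) = 1 + 0 = 1
depth(h(f(1))) = 1 + depth(f(1)) = 1 + 1 = 2
depth(f(h(f(1)))) = 1 + depth(h(f(1))) = 1 + 2 = 3
depth(g(f(h(f(1))), f(1))) = 1 + max(3, 1) = 4
depth(f(g(f(h(f(1))), f(1)))) = 1 + depth(g(f(h(f(1))), f(1))) = 1 + 4 = 5
depth(f(f(g(f(h(f(1))), f(1))))) = 1 + depth(f(g(f(h(f(1))), f(1)))) = 1 + 5 = 6

6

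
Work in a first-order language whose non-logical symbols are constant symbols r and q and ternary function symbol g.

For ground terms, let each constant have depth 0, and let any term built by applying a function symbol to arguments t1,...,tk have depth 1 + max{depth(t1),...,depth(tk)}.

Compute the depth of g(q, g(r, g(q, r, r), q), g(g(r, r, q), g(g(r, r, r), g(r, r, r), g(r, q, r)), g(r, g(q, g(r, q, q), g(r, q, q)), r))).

5

depth(g(q, r, r)) = 1 + max(0, 0, 0) = 1
depth(g(r, g(q, r, r), q)) = 1 + max(0, 1, 0) = 2
depth(g(r, r, q)) = 1 + max(0, 0, 0) = 1
depth(g(r, r, r)) = 1 + max(0, 0, 0) = 1
depth(g(r, q, r)) = 1 + max(0, 0, 0) = 1
depth(g(g(r, r, r), g(r, r, r), g(r, q, r))) = 1 + max(1, 1, 1) = 2
depth(g(r, q, q)) = 1 + max(0, 0, 0) = 1
depth(g(q, g(r, q, q), g(r, q, q))) = 1 + max(0, 1, 1) = 2
depth(g(r, g(q, g(r, q, q), g(r, q, q)), r)) = 1 + max(0, 2, 0) = 3
depth(g(g(r, r, q), g(g(r, r, r), g(r, r, r), g(r, q, r)), g(r, g(q, g(r, q, q), g(r, q, q)), r))) = 1 + max(1, 2, 3) = 4
depth(g(q, g(r, g(q, r, r), q), g(g(r, r, q), g(g(r, r, r), g(r, r, r), g(r, q, r)), g(r, g(q, g(r, q, q), g(r, q, q)), r)))) = 1 + max(0, 2, 4) = 5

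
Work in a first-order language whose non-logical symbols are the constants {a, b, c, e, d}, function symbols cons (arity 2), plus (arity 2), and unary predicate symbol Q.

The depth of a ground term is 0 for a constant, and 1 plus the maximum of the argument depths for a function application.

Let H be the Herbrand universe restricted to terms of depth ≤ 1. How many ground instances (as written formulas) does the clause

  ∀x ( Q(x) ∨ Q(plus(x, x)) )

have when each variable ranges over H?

55

Ground terms of depth ≤ 1:
  Let N_k = |{terms of depth ≤ k}|. Then N_0 = 5 and N_k = 5 + N_{k-1}^2 + N_{k-1}^2 for k ≥ 1 (one summand per function symbol, arity giving the exponent).
  N_0 = 5
  N_1 = 5 + 5^2 + 5^2 = 55
So there are 55 ground terms available for substitution.
The variable x ranges independently over the available ground terms, and distinct assignments produce distinct instances.
Number of ground instances = 55.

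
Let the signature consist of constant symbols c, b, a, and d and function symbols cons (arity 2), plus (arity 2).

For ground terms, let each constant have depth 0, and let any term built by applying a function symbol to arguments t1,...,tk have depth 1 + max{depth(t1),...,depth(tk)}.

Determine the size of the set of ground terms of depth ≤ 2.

2596

If N_k denotes the number of depth-≤k ground terms, the 4 constants give N_0 = 4, and each function symbol of arity r contributes N_{k-1}^r new terms at level k: N_k = 4 + N_{k-1}^2 + N_{k-1}^2.
N_0 = 4
N_1 = 4 + 4^2 + 4^2 = 36
N_2 = 4 + 36^2 + 36^2 = 2596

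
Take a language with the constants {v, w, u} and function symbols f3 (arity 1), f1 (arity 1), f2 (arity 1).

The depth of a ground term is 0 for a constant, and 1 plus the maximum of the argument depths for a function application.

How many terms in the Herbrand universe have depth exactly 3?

81

If N_k denotes the number of depth-≤k ground terms, the 3 constants give N_0 = 3, and each function symbol of arity r contributes N_{k-1}^r new terms at level k: N_k = 3 + N_{k-1} + N_{k-1} + N_{k-1}.
N_0 = 3
N_1 = 3 + 3 + 3 + 3 = 12
N_2 = 3 + 12 + 12 + 12 = 39
N_3 = 3 + 39 + 39 + 39 = 120
Terms of depth exactly 3: N_3 − N_2 = 120 − 39 = 81.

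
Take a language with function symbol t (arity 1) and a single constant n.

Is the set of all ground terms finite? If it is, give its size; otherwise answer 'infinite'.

The signature has at least one function symbol (t, arity 1) and at least one constant (n).
Iterating t gives infinitely many distinct ground terms: n, t(n), t(t(n)), ...
So the Herbrand universe is infinite.

infinite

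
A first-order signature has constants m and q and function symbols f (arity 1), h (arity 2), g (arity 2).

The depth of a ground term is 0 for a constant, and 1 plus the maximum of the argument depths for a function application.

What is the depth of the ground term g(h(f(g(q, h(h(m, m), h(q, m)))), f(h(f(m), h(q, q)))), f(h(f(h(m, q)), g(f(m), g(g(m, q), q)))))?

6

depth(h(m, m)) = 1 + max(0, 0) = 1
depth(h(q, m)) = 1 + max(0, 0) = 1
depth(h(h(m, m), h(q, m))) = 1 + max(1, 1) = 2
depth(g(q, h(h(m, m), h(q, m)))) = 1 + max(0, 2) = 3
depth(f(g(q, h(h(m, m), h(q, m))))) = 1 + depth(g(q, h(h(m, m), h(q, m)))) = 1 + 3 = 4
depth(f(m)) = 1 + depth(m) = 1 + 0 = 1
depth(h(q, q)) = 1 + max(0, 0) = 1
depth(h(f(m), h(q, q))) = 1 + max(1, 1) = 2
depth(f(h(f(m), h(q, q)))) = 1 + depth(h(f(m), h(q, q))) = 1 + 2 = 3
depth(h(f(g(q, h(h(m, m), h(q, m)))), f(h(f(m), h(q, q))))) = 1 + max(4, 3) = 5
depth(h(m, q)) = 1 + max(0, 0) = 1
depth(f(h(m, q))) = 1 + depth(h(m, q)) = 1 + 1 = 2
depth(g(m, q)) = 1 + max(0, 0) = 1
depth(g(g(m, q), q)) = 1 + max(1, 0) = 2
depth(g(f(m), g(g(m, q), q))) = 1 + max(1, 2) = 3
depth(h(f(h(m, q)), g(f(m), g(g(m, q), q)))) = 1 + max(2, 3) = 4
depth(f(h(f(h(m, q)), g(f(m), g(g(m, q), q))))) = 1 + depth(h(f(h(m, q)), g(f(m), g(g(m, q), q)))) = 1 + 4 = 5
depth(g(h(f(g(q, h(h(m, m), h(q, m)))), f(h(f(m), h(q, q)))), f(h(f(h(m, q)), g(f(m), g(g(m, q), q)))))) = 1 + max(5, 5) = 6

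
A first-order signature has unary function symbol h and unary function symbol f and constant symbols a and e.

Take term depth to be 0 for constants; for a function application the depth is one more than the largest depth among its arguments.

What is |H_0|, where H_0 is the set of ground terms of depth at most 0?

Write N_k for the number of ground terms of depth ≤ k. A term of depth ≤ k is either a constant or a function symbol applied to arguments of depth ≤ k−1, so N_k = 2 + N_{k-1} + N_{k-1}.
N_0 = 2
Explicitly: a, e.

2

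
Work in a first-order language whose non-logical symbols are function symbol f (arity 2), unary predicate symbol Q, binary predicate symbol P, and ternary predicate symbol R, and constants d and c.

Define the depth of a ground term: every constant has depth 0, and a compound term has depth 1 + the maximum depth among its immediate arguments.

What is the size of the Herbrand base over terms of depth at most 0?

14

First count ground terms of depth ≤ 0.
Let N_k count ground terms of depth at most k. Each non-constant term of depth ≤ k is some function symbol applied to depth-≤(k−1) arguments, giving N_k = 2 + N_{k-1}^2.
N_0 = 2
So |H| = 2.
Ground atoms are formed by filling each argument slot of a predicate with a term from H, so an r-ary predicate gives |H|^r atoms:
  Q: 2;  P: 2^2 = 4;  R: 2^3 = 8
Total ground atoms: 2 + 4 + 8 = 14.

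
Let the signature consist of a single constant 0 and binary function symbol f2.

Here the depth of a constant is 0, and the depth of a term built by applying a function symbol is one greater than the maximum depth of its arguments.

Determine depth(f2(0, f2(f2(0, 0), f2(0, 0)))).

3

depth(f2(0, 0)) = 1 + max(0, 0) = 1
depth(f2(f2(0, 0), f2(0, 0))) = 1 + max(1, 1) = 2
depth(f2(0, f2(f2(0, 0), f2(0, 0)))) = 1 + max(0, 2) = 3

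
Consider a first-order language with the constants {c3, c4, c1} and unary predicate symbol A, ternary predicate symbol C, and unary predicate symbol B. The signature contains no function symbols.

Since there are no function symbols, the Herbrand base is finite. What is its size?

With no function symbols, the Herbrand universe is just the 3 constants.
Ground atoms per predicate: A: 3, C: 3^3 = 27, B: 3.
Herbrand base size = 3 + 27 + 3 = 33.

33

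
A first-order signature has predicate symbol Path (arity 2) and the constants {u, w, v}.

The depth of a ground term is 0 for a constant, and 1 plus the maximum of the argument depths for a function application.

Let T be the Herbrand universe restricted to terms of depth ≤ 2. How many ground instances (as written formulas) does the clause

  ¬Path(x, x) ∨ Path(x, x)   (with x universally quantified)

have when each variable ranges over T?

3

Ground terms of depth ≤ 2:
  With no function symbols every ground term is a constant, so there are exactly 3 ground terms at every depth bound.
  N_0 = 3
  N_1 = 3
  N_2 = 3
  Explicitly: u, w, v.
So there are 3 ground terms available for substitution.
There is 1 variable to instantiate (x),  occurring in at least one literal, so different choices give different ground instances.
Number of ground instances = 3.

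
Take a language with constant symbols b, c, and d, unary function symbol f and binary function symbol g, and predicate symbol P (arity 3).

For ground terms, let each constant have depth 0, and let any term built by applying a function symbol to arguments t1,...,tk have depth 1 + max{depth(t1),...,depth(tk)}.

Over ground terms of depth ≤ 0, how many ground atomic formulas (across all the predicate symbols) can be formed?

First count ground terms of depth ≤ 0.
Count level by level. With function symbols f/1, g/2, the terms of depth ≤ k are the 3 constants together with each function applied to depth-≤(k−1) tuples, so N_k = 3 + N_{k-1} + N_{k-1}^2.
N_0 = 3
Explicitly: b, c, d.
So |H| = 3.
Each predicate of arity r yields |H|^r ground atoms (one per choice of an r-tuple from H):
  P: 3^3 = 27
Total ground atoms: 27.

27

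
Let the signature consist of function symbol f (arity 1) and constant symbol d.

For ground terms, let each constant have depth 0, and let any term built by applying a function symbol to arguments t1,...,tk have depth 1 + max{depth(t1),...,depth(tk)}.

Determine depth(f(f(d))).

2

depth(f(d)) = 1 + depth(d) = 1 + 0 = 1
depth(f(f(d))) = 1 + depth(f(d)) = 1 + 1 = 2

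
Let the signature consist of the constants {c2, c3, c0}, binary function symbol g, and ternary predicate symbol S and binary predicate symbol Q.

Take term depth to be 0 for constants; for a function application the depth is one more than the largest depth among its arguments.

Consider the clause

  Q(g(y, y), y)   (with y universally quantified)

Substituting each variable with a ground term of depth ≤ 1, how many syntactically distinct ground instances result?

12

Ground terms of depth ≤ 1:
  If N_k denotes the number of depth-≤k ground terms, the 3 constants give N_0 = 3, and each function symbol of arity r contributes N_{k-1}^r new terms at level k: N_k = 3 + N_{k-1}^2.
  N_0 = 3
  N_1 = 3 + 3^2 = 12
So there are 12 ground terms available for substitution.
The body mentions the single quantified variable y; since ground terms form a free algebra, no two substitutions collapse to the same formula.
Number of ground instances = 12.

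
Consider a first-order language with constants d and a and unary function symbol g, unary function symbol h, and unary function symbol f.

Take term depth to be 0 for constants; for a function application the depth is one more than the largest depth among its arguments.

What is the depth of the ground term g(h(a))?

2

depth(h(a)) = 1 + depth(a) = 1 + 0 = 1
depth(g(h(a))) = 1 + depth(h(a)) = 1 + 1 = 2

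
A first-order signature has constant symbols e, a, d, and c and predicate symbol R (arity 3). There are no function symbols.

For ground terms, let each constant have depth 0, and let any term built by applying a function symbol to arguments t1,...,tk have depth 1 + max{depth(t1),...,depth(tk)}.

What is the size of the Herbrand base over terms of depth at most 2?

64

First count ground terms of depth ≤ 2.
With no function symbols every ground term is a constant, so there are exactly 4 ground terms at every depth bound.
N_0 = 4
N_1 = 4
N_2 = 4
So |H| = 4.
Ground atoms are formed by filling each argument slot of a predicate with a term from H, so an r-ary predicate gives |H|^r atoms:
  R: 4^3 = 64
Total ground atoms: 64.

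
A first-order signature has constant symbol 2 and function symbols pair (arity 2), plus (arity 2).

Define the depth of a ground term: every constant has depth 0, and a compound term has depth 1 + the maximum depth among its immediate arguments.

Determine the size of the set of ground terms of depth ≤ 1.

Let N_k count ground terms of depth at most k. Each non-constant term of depth ≤ k is some function symbol applied to depth-≤(k−1) arguments, giving N_k = 1 + N_{k-1}^2 + N_{k-1}^2.
N_0 = 1
N_1 = 1 + 1^2 + 1^2 = 3

3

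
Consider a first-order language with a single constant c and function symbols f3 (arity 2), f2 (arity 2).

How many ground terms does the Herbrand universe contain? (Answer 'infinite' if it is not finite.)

The signature has at least one function symbol (f3, arity 2) and at least one constant (c).
Iterating f3 gives infinitely many distinct ground terms: c, f3(c, c), f3(f3(c, c), f3(c, c)), ...
So the Herbrand universe is infinite.

infinite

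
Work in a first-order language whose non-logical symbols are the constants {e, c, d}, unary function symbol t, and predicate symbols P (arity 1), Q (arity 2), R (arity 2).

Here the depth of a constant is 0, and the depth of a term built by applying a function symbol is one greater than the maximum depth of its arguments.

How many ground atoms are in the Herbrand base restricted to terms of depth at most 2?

171

First count ground terms of depth ≤ 2.
If N_k denotes the number of depth-≤k ground terms, the 3 constants give N_0 = 3, and each function symbol of arity r contributes N_{k-1}^r new terms at level k: N_k = 3 + N_{k-1}.
N_0 = 3
N_1 = 3 + 3 = 6
N_2 = 3 + 6 = 9
Explicitly: e, c, d, t(e), t(c), t(d), t(t(e)), t(t(c)), t(t(d)).
So |H| = 9.
For each predicate symbol, the number of ground atoms is |H| raised to its arity; summing:
  P: 9;  Q: 9^2 = 81;  R: 9^2 = 81
Total ground atoms: 9 + 81 + 81 = 171.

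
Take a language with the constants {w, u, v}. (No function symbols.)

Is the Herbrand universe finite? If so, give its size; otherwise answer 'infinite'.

There are no function symbols, so every ground term is one of the 3 constants.
The Herbrand universe is {w, u, v}, which is finite with 3 elements.

3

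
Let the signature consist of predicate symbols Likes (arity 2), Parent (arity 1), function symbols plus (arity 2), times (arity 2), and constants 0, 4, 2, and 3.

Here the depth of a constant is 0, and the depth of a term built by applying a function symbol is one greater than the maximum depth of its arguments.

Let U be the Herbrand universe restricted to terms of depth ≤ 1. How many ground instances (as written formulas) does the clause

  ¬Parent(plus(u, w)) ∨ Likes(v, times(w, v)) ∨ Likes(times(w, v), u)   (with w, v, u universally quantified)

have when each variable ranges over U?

46656

Ground terms of depth ≤ 1:
  Count level by level. With function symbols plus/2, times/2, the terms of depth ≤ k are the 4 constants together with each function applied to depth-≤(k−1) tuples, so N_k = 4 + N_{k-1}^2 + N_{k-1}^2.
  N_0 = 4
  N_1 = 4 + 4^2 + 4^2 = 36
So there are 36 ground terms available for substitution.
The clause has 3 distinct variables (w, v, u), each appearing in the body. In the free term algebra distinct substitutions yield syntactically distinct ground instances.
Number of ground instances = 36^3 = 46656.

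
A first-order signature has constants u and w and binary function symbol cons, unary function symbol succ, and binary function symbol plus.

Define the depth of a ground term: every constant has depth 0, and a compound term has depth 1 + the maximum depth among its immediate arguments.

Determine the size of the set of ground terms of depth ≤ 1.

If N_k denotes the number of depth-≤k ground terms, the 2 constants give N_0 = 2, and each function symbol of arity r contributes N_{k-1}^r new terms at level k: N_k = 2 + N_{k-1}^2 + N_{k-1} + N_{k-1}^2.
N_0 = 2
N_1 = 2 + 2^2 + 2 + 2^2 = 12

12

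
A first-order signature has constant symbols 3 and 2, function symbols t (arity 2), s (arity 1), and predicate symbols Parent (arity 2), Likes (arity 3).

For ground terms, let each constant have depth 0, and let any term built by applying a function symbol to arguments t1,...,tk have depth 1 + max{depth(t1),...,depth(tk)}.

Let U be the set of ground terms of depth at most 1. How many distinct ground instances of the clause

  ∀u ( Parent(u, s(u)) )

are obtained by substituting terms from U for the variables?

Ground terms of depth ≤ 1:
  Let N_k count ground terms of depth at most k. Each non-constant term of depth ≤ k is some function symbol applied to depth-≤(k−1) arguments, giving N_k = 2 + N_{k-1}^2 + N_{k-1}.
  N_0 = 2
  N_1 = 2 + 2^2 + 2 = 8
  Explicitly: 3, 2, t(3, 3), t(3, 2), t(2, 3), t(2, 2), s(3), s(2).
So there are 8 ground terms available for substitution.
The variable u ranges independently over the available ground terms, and distinct assignments produce distinct instances.
Number of ground instances = 8.

8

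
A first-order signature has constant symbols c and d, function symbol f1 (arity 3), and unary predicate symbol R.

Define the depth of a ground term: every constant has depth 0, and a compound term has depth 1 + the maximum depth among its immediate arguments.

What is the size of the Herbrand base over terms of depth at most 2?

First count ground terms of depth ≤ 2.
Count level by level. With function symbols f1/3, the terms of depth ≤ k are the 2 constants together with each function applied to depth-≤(k−1) tuples, so N_k = 2 + N_{k-1}^3.
N_0 = 2
N_1 = 2 + 2^3 = 10
N_2 = 2 + 10^3 = 1002
So |H| = 1002.
For each predicate symbol, the number of ground atoms is |H| raised to its arity; summing:
  R: 1002
Total ground atoms: 1002.

1002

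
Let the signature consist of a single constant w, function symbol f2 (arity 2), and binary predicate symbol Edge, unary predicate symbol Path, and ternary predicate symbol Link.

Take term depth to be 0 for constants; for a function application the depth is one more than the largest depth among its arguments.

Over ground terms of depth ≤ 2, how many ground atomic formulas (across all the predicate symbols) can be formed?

First count ground terms of depth ≤ 2.
Let N_k = |{terms of depth ≤ k}|. Then N_0 = 1 and N_k = 1 + N_{k-1}^2 for k ≥ 1 (one summand per function symbol, arity giving the exponent).
N_0 = 1
N_1 = 1 + 1^2 = 2
N_2 = 1 + 2^2 = 5
So |H| = 5.
Each predicate of arity r yields |H|^r ground atoms (one per choice of an r-tuple from H):
  Edge: 5^2 = 25;  Path: 5;  Link: 5^3 = 125
Total ground atoms: 25 + 5 + 125 = 155.

155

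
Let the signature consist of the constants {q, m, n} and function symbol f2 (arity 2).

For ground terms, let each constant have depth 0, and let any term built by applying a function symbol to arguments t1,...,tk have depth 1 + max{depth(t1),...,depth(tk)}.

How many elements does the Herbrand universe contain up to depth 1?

Write N_k for the number of ground terms of depth ≤ k. A term of depth ≤ k is either a constant or a function symbol applied to arguments of depth ≤ k−1, so N_k = 3 + N_{k-1}^2.
N_0 = 3
N_1 = 3 + 3^2 = 12
Explicitly: q, m, n, f2(q, q), f2(q, m), f2(q, n), f2(m, q), f2(m, m), f2(m, n), f2(n, q), f2(n, m), f2(n, n).

12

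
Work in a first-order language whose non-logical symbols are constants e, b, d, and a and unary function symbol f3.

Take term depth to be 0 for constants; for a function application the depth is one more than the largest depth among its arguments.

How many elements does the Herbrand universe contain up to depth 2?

12

Let N_k = |{terms of depth ≤ k}|. Then N_0 = 4 and N_k = 4 + N_{k-1} for k ≥ 1 (one summand per function symbol, arity giving the exponent).
N_0 = 4
N_1 = 4 + 4 = 8
N_2 = 4 + 8 = 12
Explicitly: e, b, d, a, f3(e), f3(b), f3(d), f3(a), f3(f3(e)), f3(f3(b)), f3(f3(d)), f3(f3(a)).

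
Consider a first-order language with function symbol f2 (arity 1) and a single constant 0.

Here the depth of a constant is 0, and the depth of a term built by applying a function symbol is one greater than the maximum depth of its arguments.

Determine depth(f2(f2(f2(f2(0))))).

depth(f2(0)) = 1 + depth(0) = 1 + 0 = 1
depth(f2(f2(0))) = 1 + depth(f2(0)) = 1 + 1 = 2
depth(f2(f2(f2(0)))) = 1 + depth(f2(f2(0))) = 1 + 2 = 3
depth(f2(f2(f2(f2(0))))) = 1 + depth(f2(f2(f2(0)))) = 1 + 3 = 4

4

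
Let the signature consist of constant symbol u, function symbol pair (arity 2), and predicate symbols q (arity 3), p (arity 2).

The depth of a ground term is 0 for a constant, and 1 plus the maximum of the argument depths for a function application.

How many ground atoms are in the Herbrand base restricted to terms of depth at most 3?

18252

First count ground terms of depth ≤ 3.
Let N_k = |{terms of depth ≤ k}|. Then N_0 = 1 and N_k = 1 + N_{k-1}^2 for k ≥ 1 (one summand per function symbol, arity giving the exponent).
N_0 = 1
N_1 = 1 + 1^2 = 2
N_2 = 1 + 2^2 = 5
N_3 = 1 + 5^2 = 26
So |H| = 26.
A ground atom is a predicate applied to a tuple of terms from H, so the count is the sum over predicates of |H|^arity:
  q: 26^3 = 17576;  p: 26^2 = 676
Total ground atoms: 17576 + 676 = 18252.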